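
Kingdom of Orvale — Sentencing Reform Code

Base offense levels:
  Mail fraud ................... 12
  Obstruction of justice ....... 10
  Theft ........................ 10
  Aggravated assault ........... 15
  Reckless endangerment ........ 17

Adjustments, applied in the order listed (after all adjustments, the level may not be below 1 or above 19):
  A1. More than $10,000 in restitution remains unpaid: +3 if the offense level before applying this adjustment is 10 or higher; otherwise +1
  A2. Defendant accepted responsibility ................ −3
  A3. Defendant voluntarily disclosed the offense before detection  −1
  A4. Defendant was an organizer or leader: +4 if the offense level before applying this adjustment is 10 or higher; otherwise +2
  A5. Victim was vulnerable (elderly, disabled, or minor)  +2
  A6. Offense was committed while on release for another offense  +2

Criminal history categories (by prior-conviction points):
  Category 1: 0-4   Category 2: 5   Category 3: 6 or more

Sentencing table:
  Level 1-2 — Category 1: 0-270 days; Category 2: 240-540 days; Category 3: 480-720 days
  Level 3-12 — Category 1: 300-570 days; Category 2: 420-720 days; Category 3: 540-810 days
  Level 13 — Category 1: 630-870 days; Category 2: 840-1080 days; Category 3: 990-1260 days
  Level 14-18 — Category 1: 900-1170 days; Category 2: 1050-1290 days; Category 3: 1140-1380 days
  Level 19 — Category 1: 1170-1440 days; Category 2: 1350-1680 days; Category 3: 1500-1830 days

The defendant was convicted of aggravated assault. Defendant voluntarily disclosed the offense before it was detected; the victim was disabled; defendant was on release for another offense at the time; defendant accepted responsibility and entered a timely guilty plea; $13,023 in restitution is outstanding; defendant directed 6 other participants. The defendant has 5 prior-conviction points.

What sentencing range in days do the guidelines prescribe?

Base offense level for aggravated assault: 15.
A1 applies (level before this adjustment is 15 ≥ 10, so +3): 15 + 3 = 18.
A2 applies: 18 − 3 = 15.
A3 applies: 15 − 1 = 14.
A4 applies (level before this adjustment is 14 ≥ 10, so +4): 14 + 4 = 18.
A5 applies: 18 + 2 = 20.
A6 applies: 20 + 2 = 22.
Level 22 exceeds the maximum of 19; capped at 19.
Final offense level: 19.
Criminal history: 5 prior points → Category 2 (5).
Level 19 falls in the 19 band.
Grid: Level 19 × Category 2 = 1350-1680 days.

1350-1680 days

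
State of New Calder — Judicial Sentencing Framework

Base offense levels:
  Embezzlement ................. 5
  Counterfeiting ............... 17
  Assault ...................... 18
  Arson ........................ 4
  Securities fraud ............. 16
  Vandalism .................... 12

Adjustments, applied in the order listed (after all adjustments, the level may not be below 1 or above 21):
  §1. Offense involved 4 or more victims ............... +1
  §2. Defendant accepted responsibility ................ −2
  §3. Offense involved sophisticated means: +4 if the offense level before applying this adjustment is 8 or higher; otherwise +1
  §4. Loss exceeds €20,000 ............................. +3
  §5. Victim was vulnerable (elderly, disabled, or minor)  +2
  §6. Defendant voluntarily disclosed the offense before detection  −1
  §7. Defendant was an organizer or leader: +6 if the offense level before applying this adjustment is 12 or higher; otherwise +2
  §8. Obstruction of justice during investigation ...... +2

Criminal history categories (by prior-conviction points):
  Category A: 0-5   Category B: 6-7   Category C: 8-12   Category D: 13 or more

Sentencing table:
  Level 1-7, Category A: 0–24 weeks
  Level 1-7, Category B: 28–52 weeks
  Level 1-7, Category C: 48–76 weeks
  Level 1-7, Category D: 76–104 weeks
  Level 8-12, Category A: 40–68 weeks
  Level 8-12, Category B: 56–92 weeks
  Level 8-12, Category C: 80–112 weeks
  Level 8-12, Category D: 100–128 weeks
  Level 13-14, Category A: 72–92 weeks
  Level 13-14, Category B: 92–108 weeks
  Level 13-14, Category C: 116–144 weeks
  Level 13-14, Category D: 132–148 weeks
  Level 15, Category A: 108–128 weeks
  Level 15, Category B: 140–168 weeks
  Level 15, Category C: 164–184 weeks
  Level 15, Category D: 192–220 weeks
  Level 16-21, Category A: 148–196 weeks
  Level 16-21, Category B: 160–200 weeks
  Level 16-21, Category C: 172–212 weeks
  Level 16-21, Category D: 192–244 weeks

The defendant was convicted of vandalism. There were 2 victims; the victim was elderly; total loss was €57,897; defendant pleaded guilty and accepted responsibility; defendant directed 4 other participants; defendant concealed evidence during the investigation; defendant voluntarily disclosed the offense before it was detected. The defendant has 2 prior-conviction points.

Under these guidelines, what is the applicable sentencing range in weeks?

148-196 weeks

Base offense level for vandalism: 12.
§1 does not apply.
§2 applies: 12 − 2 = 10.
§3 does not apply.
§4 applies: 10 + 3 = 13.
§5 applies: 13 + 2 = 15.
§6 applies: 15 − 1 = 14.
§7 applies (level before this adjustment is 14 ≥ 12, so +6): 14 + 6 = 20.
§8 applies: 20 + 2 = 22.
Level 22 exceeds the maximum of 21; capped at 21.
Final offense level: 21.
Criminal history: 2 prior points → Category A (0-5).
Level 21 falls in the 16-21 band.
Grid: Level 16-21 × Category A = 148-196 weeks.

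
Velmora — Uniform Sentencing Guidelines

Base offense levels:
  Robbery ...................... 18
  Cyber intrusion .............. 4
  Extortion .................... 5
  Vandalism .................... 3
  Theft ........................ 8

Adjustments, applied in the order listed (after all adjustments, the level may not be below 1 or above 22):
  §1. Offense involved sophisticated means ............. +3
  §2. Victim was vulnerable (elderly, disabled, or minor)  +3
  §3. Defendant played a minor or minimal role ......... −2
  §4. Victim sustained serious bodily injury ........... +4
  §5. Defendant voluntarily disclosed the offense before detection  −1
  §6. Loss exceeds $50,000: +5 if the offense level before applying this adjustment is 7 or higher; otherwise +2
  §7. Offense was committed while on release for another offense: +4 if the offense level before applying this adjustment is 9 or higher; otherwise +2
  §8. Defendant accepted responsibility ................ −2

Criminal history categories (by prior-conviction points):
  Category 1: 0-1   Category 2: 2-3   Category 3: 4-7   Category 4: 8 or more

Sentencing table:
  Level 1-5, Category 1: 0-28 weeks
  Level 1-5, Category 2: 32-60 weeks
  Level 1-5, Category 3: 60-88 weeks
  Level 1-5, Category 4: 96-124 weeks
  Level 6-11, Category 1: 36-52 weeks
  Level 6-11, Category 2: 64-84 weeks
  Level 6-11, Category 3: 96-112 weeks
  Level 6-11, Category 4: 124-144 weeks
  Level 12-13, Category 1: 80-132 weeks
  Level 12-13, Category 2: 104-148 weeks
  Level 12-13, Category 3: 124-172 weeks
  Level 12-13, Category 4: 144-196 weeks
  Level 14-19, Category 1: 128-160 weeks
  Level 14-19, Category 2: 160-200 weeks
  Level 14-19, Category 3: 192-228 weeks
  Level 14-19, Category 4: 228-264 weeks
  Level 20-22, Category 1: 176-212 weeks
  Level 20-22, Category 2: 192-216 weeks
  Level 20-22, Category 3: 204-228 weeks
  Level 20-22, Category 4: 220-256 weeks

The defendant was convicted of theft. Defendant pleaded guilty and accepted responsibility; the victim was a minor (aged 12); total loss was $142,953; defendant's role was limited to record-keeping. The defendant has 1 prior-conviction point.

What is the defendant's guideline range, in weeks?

Base offense level for theft: 8.
§1 does not apply.
§2 applies: 8 + 3 = 11.
§3 applies: 11 − 2 = 9.
§6 applies (level before this adjustment is 9 ≥ 7, so +5): 9 + 5 = 14.
§8 applies: 14 − 2 = 12.
Final offense level: 12.
Criminal history: 1 prior point → Category 1 (0-1).
Level 12 falls in the 12-13 band.
Grid: Level 12-13 × Category 1 = 80-132 weeks.

80-132 weeks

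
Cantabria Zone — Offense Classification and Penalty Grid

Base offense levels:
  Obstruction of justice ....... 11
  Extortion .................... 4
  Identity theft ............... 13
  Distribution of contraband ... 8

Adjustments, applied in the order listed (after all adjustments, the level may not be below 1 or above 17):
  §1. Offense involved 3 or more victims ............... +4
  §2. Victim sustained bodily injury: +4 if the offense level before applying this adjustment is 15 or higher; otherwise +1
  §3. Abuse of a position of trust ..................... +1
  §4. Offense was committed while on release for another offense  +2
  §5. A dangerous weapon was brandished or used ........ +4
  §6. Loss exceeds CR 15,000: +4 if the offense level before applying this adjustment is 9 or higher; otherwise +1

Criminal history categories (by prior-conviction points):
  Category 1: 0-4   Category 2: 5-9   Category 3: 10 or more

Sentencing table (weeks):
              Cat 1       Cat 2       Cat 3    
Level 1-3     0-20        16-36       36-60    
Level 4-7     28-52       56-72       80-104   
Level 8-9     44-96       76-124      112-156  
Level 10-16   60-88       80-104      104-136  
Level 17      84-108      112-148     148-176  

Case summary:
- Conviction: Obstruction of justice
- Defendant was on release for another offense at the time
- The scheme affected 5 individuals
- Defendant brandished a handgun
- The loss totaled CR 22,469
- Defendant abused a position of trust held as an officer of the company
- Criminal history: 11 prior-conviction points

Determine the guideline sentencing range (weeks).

Base offense level for obstruction of justice: 11.
§1 applies: 11 + 4 = 15.
§3 applies: 15 + 1 = 16.
§4 applies: 16 + 2 = 18.
§5 applies: 18 + 4 = 22.
§6 applies (level before this adjustment is 22 ≥ 9, so +4): 22 + 4 = 26.
Level 26 exceeds the maximum of 17; capped at 17.
Final offense level: 17.
Criminal history: 11 prior points → Category 3 (10+).
Level 17 falls in the 17 band.
Grid: Level 17 × Category 3 = 148-176 weeks.

148-176 weeks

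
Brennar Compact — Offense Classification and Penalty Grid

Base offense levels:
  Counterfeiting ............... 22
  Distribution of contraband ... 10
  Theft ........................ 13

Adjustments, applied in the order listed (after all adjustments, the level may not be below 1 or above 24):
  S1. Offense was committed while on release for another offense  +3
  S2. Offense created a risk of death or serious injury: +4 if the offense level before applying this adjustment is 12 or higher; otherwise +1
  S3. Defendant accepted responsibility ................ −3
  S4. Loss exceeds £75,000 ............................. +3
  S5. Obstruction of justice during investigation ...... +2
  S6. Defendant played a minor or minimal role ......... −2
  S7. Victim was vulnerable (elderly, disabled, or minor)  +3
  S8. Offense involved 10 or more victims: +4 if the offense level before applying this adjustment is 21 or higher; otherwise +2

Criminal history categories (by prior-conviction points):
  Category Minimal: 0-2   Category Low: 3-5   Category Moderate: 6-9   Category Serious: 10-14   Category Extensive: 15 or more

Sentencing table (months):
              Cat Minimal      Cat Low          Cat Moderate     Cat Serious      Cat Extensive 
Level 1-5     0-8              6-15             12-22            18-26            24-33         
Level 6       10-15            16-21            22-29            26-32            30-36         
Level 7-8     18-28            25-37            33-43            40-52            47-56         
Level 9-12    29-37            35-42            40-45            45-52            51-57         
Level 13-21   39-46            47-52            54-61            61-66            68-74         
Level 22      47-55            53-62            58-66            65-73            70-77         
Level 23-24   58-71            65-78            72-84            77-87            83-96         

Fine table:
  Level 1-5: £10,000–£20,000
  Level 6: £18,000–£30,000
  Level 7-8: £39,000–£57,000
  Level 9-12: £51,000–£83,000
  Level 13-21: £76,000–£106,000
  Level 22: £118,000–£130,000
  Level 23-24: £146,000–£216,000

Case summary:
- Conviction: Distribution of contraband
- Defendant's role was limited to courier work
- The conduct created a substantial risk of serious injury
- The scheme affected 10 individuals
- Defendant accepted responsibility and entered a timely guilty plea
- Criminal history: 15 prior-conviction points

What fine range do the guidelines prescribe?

£39,000–£57,000

Base offense level for distribution of contraband: 10.
S1 does not apply.
S2 applies (level before this adjustment is 10 < 12, so +1): 10 + 1 = 11.
S3 applies: 11 − 3 = 8.
S6 applies: 8 − 2 = 6.
S7 does not apply.
S8 applies (level before this adjustment is 6 < 21, so +2): 6 + 2 = 8.
Final offense level: 8.
Level 8 falls in the 7-8 band.
Fine table: Level 7-8 → £39,000–£57,000.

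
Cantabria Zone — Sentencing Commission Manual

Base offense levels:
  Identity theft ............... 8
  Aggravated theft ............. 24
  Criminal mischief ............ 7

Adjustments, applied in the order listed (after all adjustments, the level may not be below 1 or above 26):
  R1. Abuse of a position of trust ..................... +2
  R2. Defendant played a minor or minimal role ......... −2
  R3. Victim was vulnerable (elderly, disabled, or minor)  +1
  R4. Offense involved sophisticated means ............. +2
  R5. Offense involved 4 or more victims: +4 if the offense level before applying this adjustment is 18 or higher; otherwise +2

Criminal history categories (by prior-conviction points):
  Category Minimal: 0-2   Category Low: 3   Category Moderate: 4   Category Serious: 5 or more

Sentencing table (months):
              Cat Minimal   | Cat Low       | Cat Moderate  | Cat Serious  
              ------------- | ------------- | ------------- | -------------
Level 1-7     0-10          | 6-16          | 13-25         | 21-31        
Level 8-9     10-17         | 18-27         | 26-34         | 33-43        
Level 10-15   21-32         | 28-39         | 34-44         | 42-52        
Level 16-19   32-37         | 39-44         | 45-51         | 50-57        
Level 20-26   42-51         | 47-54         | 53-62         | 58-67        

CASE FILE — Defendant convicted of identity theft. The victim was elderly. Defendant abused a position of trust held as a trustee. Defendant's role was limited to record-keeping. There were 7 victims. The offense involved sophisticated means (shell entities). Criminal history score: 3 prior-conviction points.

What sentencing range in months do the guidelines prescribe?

Base offense level for identity theft: 8.
R1 applies: 8 + 2 = 10.
R2 applies: 10 − 2 = 8.
R3 applies: 8 + 1 = 9.
R4 applies: 9 + 2 = 11.
R5 applies (level before this adjustment is 11 < 18, so +2): 11 + 2 = 13.
Final offense level: 13.
Criminal history: 3 prior points → Category Low (3).
Level 13 falls in the 10-15 band.
Grid: Level 10-15 × Category Low = 28-39 months.

28-39 months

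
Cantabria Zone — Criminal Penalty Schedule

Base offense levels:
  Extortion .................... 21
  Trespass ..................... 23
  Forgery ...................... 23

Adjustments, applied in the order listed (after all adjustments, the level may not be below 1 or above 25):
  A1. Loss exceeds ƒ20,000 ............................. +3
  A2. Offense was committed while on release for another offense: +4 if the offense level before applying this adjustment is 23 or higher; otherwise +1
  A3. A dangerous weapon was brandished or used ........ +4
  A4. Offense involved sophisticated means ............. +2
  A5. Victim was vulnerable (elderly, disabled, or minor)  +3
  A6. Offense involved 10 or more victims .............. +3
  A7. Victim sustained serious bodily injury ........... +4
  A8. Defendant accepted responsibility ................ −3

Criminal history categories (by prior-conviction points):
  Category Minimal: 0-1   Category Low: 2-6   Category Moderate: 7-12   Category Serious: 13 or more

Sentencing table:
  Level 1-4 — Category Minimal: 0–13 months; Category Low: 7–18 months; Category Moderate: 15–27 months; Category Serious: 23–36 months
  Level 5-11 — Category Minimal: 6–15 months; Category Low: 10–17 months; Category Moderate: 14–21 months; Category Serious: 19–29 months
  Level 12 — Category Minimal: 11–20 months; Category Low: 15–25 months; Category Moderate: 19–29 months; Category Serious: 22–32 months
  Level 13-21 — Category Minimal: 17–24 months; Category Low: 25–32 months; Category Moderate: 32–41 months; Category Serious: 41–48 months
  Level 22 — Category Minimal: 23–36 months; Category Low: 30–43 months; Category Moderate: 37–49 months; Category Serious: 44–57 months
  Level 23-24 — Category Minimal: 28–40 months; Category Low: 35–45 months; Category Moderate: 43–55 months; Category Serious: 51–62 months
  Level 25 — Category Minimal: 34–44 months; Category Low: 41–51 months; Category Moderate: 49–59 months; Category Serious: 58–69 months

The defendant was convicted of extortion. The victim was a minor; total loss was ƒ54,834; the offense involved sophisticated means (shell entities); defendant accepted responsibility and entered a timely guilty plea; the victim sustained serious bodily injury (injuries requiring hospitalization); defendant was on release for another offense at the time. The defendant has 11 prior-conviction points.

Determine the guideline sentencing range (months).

Base offense level for extortion: 21.
A1 applies: 21 + 3 = 24.
A2 applies (level before this adjustment is 24 ≥ 23, so +4): 24 + 4 = 28.
A3 does not apply.
A4 applies: 28 + 2 = 30.
A5 applies: 30 + 3 = 33.
A6 does not apply.
A7 applies: 33 + 4 = 37.
A8 applies: 37 − 3 = 34.
Level 34 exceeds the maximum of 25; capped at 25.
Final offense level: 25.
Criminal history: 11 prior points → Category Moderate (7-12).
Level 25 falls in the 25 band.
Grid: Level 25 × Category Moderate = 49-59 months.

49-59 months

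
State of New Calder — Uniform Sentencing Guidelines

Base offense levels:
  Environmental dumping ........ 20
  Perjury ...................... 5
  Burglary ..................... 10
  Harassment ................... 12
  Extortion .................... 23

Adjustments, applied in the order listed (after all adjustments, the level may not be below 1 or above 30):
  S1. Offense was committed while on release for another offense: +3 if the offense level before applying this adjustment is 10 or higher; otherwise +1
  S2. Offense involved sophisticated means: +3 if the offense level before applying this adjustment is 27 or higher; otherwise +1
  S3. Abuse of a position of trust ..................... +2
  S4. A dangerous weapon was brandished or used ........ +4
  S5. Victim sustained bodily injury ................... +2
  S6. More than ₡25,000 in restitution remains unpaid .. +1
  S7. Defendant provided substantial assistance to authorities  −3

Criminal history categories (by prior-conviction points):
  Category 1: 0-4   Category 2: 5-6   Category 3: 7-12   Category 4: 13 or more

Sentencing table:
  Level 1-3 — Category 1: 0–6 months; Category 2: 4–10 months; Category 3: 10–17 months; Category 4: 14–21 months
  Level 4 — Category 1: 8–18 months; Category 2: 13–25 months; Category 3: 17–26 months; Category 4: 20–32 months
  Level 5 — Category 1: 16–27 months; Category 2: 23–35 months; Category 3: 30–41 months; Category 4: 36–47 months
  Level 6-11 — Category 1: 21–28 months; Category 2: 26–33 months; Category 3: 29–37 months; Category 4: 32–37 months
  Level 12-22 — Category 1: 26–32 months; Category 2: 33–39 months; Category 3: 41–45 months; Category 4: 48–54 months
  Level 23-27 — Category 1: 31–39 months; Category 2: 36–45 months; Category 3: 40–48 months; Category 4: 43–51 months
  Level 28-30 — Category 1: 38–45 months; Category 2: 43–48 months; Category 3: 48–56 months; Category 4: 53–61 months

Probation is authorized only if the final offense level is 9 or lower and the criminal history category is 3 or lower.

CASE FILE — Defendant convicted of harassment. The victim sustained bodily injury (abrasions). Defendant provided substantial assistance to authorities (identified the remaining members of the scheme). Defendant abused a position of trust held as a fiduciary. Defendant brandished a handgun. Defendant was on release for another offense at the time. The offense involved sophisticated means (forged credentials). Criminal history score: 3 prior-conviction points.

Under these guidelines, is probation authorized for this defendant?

Base offense level for harassment: 12.
S1 applies (level before this adjustment is 12 ≥ 10, so +3): 12 + 3 = 15.
S2 applies (level before this adjustment is 15 < 27, so +1): 15 + 1 = 16.
S3 applies: 16 + 2 = 18.
S4 applies: 18 + 4 = 22.
S5 applies: 22 + 2 = 24.
S6 does not apply.
S7 applies: 24 − 3 = 21.
Final offense level: 21.
Criminal history: 3 prior points → Category 1 (0-4).
Level 21 falls in the 12-22 band.
Grid: Level 12-22 × Category 1 = 26-32 months.
Probation check: level 21 > 9 and category 1 ≤ 3 → not eligible.

No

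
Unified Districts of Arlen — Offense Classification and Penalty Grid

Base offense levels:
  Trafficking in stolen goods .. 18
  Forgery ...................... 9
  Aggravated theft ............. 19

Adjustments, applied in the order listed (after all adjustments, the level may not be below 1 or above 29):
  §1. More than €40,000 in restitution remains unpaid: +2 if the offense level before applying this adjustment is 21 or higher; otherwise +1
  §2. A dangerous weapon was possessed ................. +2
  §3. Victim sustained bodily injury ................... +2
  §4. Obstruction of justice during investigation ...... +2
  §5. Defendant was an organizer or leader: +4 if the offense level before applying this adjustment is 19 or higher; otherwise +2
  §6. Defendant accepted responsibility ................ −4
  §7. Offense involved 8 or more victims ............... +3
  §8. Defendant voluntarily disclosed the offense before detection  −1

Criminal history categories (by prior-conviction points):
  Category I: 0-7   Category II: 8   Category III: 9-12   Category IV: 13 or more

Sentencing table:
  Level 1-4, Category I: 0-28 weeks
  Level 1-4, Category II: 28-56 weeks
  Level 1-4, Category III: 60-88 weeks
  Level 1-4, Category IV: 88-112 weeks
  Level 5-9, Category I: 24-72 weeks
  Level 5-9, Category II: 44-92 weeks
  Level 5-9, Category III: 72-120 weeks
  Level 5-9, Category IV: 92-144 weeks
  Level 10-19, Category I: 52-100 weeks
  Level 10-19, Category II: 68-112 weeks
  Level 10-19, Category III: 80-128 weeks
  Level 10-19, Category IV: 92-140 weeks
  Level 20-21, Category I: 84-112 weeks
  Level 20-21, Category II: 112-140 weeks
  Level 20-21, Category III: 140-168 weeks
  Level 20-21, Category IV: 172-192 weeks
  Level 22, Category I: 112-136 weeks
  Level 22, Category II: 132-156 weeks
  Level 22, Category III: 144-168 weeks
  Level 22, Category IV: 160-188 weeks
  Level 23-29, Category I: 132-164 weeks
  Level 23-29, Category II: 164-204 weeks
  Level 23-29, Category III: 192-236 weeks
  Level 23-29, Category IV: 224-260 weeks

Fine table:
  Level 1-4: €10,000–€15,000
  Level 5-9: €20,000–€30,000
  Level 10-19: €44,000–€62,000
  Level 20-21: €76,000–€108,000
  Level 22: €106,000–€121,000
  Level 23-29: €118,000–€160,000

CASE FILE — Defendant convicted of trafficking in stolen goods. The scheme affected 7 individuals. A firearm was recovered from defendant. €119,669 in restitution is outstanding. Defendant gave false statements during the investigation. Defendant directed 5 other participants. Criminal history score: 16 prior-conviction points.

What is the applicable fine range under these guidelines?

Base offense level for trafficking in stolen goods: 18.
§1 applies (level before this adjustment is 18 < 21, so +1): 18 + 1 = 19.
§2 applies: 19 + 2 = 21.
§4 applies: 21 + 2 = 23.
§5 applies (level before this adjustment is 23 ≥ 19, so +4): 23 + 4 = 27.
§7 does not apply.
§8 does not apply.
Final offense level: 27.
Level 27 falls in the 23-29 band.
Fine table: Level 23-29 → €118,000–€160,000.

€118,000–€160,000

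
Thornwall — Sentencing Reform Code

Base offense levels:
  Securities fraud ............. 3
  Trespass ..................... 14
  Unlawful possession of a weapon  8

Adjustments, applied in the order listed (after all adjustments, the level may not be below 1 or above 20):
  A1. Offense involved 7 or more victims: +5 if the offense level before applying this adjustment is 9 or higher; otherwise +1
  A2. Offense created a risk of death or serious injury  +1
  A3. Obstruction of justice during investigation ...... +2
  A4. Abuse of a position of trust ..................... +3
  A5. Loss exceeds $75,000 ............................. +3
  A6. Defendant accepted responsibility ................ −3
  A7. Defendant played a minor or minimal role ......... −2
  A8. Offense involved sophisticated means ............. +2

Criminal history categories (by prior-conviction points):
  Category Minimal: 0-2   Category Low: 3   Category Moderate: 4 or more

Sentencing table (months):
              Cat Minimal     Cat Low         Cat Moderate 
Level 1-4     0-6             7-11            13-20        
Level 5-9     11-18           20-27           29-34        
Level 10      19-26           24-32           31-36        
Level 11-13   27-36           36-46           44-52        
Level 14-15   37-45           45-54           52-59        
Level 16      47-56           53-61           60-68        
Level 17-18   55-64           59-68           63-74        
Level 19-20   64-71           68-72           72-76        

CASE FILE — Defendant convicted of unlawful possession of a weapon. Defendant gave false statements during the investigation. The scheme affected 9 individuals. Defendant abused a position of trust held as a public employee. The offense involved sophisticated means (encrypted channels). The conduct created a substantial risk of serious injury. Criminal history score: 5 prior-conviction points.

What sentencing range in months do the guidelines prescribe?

Base offense level for unlawful possession of a weapon: 8.
A1 applies (level before this adjustment is 8 < 9, so +1): 8 + 1 = 9.
A2 applies: 9 + 1 = 10.
A3 applies: 10 + 2 = 12.
A4 applies: 12 + 3 = 15.
A5 does not apply.
A7 does not apply.
A8 applies: 15 + 2 = 17.
Final offense level: 17.
Criminal history: 5 prior points → Category Moderate (4+).
Level 17 falls in the 17-18 band.
Grid: Level 17-18 × Category Moderate = 63-74 months.

63-74 months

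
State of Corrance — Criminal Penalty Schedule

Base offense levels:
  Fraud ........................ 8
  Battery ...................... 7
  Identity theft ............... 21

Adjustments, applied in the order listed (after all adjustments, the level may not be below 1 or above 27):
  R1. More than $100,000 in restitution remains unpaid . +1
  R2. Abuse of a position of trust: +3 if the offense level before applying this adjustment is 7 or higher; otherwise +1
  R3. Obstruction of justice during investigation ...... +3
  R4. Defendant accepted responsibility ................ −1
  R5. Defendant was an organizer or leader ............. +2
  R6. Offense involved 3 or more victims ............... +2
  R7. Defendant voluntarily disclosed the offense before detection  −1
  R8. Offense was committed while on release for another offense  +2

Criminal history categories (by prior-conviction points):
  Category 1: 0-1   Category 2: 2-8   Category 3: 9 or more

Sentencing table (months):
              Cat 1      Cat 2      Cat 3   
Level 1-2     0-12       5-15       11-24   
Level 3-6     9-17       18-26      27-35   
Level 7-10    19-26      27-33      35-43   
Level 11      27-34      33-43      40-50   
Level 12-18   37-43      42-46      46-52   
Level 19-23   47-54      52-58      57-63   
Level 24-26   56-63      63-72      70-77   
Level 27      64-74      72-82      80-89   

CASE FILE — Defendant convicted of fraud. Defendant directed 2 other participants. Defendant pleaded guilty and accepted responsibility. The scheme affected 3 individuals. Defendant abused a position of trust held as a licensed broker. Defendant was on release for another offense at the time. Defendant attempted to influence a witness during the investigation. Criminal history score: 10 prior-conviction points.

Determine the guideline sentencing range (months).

Base offense level for fraud: 8.
R1 does not apply.
R2 applies (level before this adjustment is 8 ≥ 7, so +3): 8 + 3 = 11.
R3 applies: 11 + 3 = 14.
R4 applies: 14 − 1 = 13.
R5 applies: 13 + 2 = 15.
R6 applies: 15 + 2 = 17.
R8 applies: 17 + 2 = 19.
Final offense level: 19.
Criminal history: 10 prior points → Category 3 (9+).
Level 19 falls in the 19-23 band.
Grid: Level 19-23 × Category 3 = 57-63 months.

57-63 months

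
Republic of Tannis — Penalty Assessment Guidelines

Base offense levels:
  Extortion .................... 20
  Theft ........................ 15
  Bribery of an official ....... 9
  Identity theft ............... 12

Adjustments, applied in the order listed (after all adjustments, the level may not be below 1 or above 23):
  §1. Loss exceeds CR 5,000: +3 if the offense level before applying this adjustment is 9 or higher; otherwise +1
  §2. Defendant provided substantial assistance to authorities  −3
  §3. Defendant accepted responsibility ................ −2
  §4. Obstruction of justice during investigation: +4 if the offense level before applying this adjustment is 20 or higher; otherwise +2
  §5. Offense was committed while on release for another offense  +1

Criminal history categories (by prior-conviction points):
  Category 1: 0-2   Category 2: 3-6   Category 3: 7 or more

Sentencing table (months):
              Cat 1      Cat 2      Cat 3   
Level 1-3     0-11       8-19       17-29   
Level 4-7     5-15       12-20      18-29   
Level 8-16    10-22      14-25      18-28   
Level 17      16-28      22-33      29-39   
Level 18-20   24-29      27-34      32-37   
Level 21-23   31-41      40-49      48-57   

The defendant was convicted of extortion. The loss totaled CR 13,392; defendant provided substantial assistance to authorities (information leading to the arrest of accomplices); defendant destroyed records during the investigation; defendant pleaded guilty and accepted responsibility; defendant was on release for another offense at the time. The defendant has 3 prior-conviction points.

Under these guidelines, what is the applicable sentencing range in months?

Base offense level for extortion: 20.
§1 applies (level before this adjustment is 20 ≥ 9, so +3): 20 + 3 = 23.
§2 applies: 23 − 3 = 20.
§3 applies: 20 − 2 = 18.
§4 applies (level before this adjustment is 18 < 20, so +2): 18 + 2 = 20.
§5 applies: 20 + 1 = 21.
Final offense level: 21.
Criminal history: 3 prior points → Category 2 (3-6).
Level 21 falls in the 21-23 band.
Grid: Level 21-23 × Category 2 = 40-49 months.

40-49 months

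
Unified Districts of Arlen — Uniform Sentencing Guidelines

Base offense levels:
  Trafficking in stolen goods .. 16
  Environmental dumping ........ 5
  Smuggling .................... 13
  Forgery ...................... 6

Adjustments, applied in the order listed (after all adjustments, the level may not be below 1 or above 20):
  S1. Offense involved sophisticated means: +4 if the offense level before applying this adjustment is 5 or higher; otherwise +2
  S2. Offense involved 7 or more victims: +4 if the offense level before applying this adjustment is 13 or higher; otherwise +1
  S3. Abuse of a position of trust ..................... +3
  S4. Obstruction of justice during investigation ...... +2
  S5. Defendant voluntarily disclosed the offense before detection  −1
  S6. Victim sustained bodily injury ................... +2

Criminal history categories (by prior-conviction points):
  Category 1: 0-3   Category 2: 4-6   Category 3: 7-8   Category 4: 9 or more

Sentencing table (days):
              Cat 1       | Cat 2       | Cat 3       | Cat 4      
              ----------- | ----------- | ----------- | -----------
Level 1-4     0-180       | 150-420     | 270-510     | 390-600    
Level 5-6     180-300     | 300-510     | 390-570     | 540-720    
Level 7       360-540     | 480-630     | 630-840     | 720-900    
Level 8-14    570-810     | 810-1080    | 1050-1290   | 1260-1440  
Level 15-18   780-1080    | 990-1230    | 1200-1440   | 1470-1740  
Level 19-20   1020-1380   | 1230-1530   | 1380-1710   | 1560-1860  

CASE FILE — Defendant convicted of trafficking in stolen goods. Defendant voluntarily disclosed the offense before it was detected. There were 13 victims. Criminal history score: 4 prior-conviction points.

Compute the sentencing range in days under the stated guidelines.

1230-1530 days

Base offense level for trafficking in stolen goods: 16.
S1 does not apply.
S2 applies (level before this adjustment is 16 ≥ 13, so +4): 16 + 4 = 20.
S4 does not apply.
S5 applies: 20 − 1 = 19.
S6 does not apply.
Final offense level: 19.
Criminal history: 4 prior points → Category 2 (4-6).
Level 19 falls in the 19-20 band.
Grid: Level 19-20 × Category 2 = 1230-1530 days.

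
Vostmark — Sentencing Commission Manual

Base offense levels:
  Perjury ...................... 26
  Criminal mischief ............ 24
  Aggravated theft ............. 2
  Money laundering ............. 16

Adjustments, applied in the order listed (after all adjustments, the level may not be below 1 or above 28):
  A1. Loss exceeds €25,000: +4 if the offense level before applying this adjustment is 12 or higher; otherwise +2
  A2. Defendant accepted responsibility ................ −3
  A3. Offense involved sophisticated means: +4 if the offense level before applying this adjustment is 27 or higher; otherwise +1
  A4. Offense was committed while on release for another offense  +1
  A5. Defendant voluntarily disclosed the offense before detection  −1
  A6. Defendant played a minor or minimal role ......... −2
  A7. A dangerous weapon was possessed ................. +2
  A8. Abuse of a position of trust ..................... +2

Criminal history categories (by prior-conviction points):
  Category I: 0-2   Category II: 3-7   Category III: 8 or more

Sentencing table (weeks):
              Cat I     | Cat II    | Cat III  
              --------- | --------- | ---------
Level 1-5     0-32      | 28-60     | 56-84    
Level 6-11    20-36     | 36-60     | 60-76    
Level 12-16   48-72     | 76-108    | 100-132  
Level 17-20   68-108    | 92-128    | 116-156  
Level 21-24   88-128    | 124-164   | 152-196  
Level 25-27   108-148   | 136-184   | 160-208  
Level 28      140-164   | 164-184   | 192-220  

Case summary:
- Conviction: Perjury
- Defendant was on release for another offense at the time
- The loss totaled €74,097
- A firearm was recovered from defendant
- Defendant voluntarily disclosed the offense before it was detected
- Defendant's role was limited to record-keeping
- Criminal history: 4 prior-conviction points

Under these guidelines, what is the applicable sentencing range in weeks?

164-184 weeks

Base offense level for perjury: 26.
A1 applies (level before this adjustment is 26 ≥ 12, so +4): 26 + 4 = 30.
A2 does not apply.
A3 does not apply.
A4 applies: 30 + 1 = 31.
A5 applies: 31 − 1 = 30.
A6 applies: 30 − 2 = 28.
A7 applies: 28 + 2 = 30.
Level 30 exceeds the maximum of 28; capped at 28.
Final offense level: 28.
Criminal history: 4 prior points → Category II (3-7).
Level 28 falls in the 28 band.
Grid: Level 28 × Category II = 164-184 weeks.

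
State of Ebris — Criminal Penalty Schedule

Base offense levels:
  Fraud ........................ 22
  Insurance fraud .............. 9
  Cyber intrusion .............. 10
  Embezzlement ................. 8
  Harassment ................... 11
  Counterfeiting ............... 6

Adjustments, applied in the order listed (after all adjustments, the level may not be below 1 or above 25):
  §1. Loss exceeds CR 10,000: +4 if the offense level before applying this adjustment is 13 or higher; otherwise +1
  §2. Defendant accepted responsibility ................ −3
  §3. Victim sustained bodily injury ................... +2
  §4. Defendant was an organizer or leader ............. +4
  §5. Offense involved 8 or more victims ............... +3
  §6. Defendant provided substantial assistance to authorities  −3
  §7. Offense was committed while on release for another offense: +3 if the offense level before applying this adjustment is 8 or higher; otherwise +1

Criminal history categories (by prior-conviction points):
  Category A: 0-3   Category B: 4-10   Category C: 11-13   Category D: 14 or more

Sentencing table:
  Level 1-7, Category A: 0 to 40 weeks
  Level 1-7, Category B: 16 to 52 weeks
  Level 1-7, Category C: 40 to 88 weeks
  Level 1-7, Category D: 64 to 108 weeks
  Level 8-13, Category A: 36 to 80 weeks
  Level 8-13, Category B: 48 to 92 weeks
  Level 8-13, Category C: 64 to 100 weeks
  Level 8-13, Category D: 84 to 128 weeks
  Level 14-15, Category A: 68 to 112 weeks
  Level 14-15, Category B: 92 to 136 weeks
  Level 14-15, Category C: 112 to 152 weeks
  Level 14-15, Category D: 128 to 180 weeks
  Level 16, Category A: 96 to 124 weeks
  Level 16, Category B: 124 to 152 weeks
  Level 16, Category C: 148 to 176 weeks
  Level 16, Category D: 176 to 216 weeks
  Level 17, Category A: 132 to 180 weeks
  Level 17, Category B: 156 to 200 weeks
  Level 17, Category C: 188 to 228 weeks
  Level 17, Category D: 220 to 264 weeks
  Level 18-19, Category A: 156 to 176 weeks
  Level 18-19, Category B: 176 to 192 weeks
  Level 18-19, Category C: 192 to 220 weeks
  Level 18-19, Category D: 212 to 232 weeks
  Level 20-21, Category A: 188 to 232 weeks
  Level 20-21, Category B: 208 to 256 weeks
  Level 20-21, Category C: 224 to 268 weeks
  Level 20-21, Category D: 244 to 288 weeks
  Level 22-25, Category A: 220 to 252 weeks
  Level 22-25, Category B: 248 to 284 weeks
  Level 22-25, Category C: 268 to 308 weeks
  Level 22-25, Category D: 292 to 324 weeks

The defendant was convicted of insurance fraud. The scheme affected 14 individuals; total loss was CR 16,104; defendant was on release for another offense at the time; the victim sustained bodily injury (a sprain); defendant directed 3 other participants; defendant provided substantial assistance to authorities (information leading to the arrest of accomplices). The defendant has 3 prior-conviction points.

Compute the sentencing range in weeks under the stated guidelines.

Base offense level for insurance fraud: 9.
§1 applies (level before this adjustment is 9 < 13, so +1): 9 + 1 = 10.
§2 does not apply.
§3 applies: 10 + 2 = 12.
§4 applies: 12 + 4 = 16.
§5 applies: 16 + 3 = 19.
§6 applies: 19 − 3 = 16.
§7 applies (level before this adjustment is 16 ≥ 8, so +3): 16 + 3 = 19.
Final offense level: 19.
Criminal history: 3 prior points → Category A (0-3).
Level 19 falls in the 18-19 band.
Grid: Level 18-19 × Category A = 156-176 weeks.

156-176 weeks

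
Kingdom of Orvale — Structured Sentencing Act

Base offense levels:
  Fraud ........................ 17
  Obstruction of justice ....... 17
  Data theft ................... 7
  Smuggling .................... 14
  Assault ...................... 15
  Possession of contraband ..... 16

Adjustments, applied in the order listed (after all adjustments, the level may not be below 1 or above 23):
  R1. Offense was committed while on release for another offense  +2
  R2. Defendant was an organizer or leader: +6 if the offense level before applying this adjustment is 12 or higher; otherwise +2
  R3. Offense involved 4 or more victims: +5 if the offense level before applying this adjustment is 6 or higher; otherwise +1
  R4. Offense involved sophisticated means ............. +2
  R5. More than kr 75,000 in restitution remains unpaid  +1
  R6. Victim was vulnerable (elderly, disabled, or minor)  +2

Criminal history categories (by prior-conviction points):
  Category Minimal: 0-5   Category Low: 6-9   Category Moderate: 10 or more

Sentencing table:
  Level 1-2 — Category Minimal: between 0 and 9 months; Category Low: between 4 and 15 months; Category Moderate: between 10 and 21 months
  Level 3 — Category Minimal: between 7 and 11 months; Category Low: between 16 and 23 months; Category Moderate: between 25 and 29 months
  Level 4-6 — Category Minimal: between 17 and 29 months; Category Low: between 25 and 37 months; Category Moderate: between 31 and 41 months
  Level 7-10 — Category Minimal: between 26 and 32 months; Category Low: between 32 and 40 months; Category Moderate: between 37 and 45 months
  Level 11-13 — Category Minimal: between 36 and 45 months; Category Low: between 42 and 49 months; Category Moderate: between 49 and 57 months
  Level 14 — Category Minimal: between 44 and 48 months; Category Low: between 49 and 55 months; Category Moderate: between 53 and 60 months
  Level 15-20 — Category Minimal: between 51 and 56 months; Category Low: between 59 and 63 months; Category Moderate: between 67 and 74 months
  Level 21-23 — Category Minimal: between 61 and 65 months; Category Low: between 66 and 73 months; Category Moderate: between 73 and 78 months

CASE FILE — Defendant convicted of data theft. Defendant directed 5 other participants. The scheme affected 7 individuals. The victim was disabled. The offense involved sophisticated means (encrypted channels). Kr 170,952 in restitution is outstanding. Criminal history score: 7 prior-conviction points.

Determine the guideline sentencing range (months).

Base offense level for data theft: 7.
R1 does not apply.
R2 applies (level before this adjustment is 7 < 12, so +2): 7 + 2 = 9.
R3 applies (level before this adjustment is 9 ≥ 6, so +5): 9 + 5 = 14.
R4 applies: 14 + 2 = 16.
R5 applies: 16 + 1 = 17.
R6 applies: 17 + 2 = 19.
Final offense level: 19.
Criminal history: 7 prior points → Category Low (6-9).
Level 19 falls in the 15-20 band.
Grid: Level 15-20 × Category Low = 59-63 months.

59-63 months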